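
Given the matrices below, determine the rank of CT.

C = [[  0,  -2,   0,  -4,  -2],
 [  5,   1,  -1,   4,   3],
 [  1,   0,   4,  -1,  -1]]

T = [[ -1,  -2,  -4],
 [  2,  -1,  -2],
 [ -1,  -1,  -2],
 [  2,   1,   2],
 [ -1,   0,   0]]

2

First compute CT:
[[-10,  -2,  -4],
 [  3,  -6, -12],
 [ -6,  -7, -14]]
Now row reduce the product.
R2 ← R2 + (3/10)·R1: [0, -33/5, -66/5]
R3 ← R3 − (3/5)·R1: [0, -29/5, -58/5]
R3 ← R3 − (29/33)·R2: [0, 0, 0]
2 nonzero rows, so rank(CT) = 2.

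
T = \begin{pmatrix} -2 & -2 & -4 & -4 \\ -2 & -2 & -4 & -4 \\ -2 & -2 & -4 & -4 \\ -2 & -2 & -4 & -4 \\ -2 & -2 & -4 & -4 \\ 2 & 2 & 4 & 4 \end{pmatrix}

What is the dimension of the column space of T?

1

Row reduce to echelon form.
R2 ← R2 − R1: [0, 0, 0, 0]
R3 ← R3 − R1: [0, 0, 0, 0]
R4 ← R4 − R1: [0, 0, 0, 0]
R5 ← R5 − R1: [0, 0, 0, 0]
R6 ← R6 + R1: [0, 0, 0, 0]
Echelon form has 1 nonzero row, so rank(T) = 1.
The column space has dimension equal to the rank: 1.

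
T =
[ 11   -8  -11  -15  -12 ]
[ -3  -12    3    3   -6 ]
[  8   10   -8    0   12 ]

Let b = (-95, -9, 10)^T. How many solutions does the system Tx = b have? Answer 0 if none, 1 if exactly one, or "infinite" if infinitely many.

infinite

Row reduce the augmented matrix [T | b].
R2 ← R2 + (3/11)·R1: [0, -156/11, 0, -12/11, -102/11, -384/11]
R3 ← R3 − (8/11)·R1: [0, 174/11, 0, 120/11, 228/11, 870/11]
R3 ← R3 + (29/26)·R2: [0, 0, 0, 126/13, 135/13, 522/13]
The echelon form has 3 nonzero rows, and every pivot lies in the first 5 columns, so rank(T) = rank([T|b]) = 3.
The system is consistent.
rank = 3 < 5 unknowns, so there are infinitely many solutions.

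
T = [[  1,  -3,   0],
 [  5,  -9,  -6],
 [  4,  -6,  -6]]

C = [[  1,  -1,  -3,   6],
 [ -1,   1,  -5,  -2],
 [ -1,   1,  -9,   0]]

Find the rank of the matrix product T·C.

First compute TC:
[[  4,  -4,  12,  12],
 [ 20, -20,  84,  48],
 [ 16, -16,  72,  36]]
Now row reduce the product.
R2 ← R2 − (5)·R1: [0, 0, 24, -12]
R3 ← R3 − (4)·R1: [0, 0, 24, -12]
R3 ← R3 − R2: [0, 0, 0, 0]
2 nonzero rows, so rank(TC) = 2.

2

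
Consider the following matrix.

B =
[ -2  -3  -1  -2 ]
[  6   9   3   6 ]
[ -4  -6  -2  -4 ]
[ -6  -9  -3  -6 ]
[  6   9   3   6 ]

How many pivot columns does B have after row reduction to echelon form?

1

Row reduce to echelon form.
R2 ← R2 + (3)·R1: [0, 0, 0, 0]
R3 ← R3 − (2)·R1: [0, 0, 0, 0]
R4 ← R4 − (3)·R1: [0, 0, 0, 0]
R5 ← R5 + (3)·R1: [0, 0, 0, 0]
Echelon form has 1 nonzero row, so rank(B) = 1.
Each nonzero row contributes one pivot column: 1 pivot columns.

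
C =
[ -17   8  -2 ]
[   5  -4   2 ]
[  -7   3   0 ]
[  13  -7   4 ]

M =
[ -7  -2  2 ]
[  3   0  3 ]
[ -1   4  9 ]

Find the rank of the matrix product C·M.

First compute CM:
[[145,  26, -28],
 [-49,  -2,  16],
 [ 58,  14,  -5],
 [-116, -10,  41]]
Now row reduce the product.
R2 ← R2 + (49/145)·R1: [0, 984/145, 948/145]
R3 ← R3 − (2/5)·R1: [0, 18/5, 31/5]
R4 ← R4 + (4/5)·R1: [0, 54/5, 93/5]
R3 ← R3 − (87/164)·R2: [0, 0, 112/41]
R4 ← R4 − (261/164)·R2: [0, 0, 336/41]
R4 ← R4 − (3)·R3: [0, 0, 0]
3 nonzero rows, so rank(CM) = 3.

3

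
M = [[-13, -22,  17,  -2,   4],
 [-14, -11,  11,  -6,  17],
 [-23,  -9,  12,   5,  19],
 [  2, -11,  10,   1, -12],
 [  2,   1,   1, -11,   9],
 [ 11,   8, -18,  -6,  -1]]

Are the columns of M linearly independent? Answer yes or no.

Row reduce M to echelon form.
R2 ← R2 − (14/13)·R1: [0, 165/13, -95/13, -50/13, 165/13]
R3 ← R3 − (23/13)·R1: [0, 389/13, -235/13, 111/13, 155/13]
R4 ← R4 + (2/13)·R1: [0, -187/13, 164/13, 9/13, -148/13]
R5 ← R5 + (2/13)·R1: [0, -31/13, 47/13, -147/13, 125/13]
R6 ← R6 + (11/13)·R1: [0, -138/13, -47/13, -100/13, 31/13]
R3 ← R3 − (389/165)·R2: [0, 0, -28/33, 581/33, -18]
R4 ← R4 + (17/15)·R2: [0, 0, 13/3, -11/3, 3]
R5 ← R5 + (31/165)·R2: [0, 0, 74/33, -397/33, 12]
R6 ← R6 + (46/55)·R2: [0, 0, -107/11, -120/11, 13]
R4 ← R4 + (143/28)·R3: [0, 0, 0, 345/4, -1245/14]
R5 ← R5 + (37/14)·R3: [0, 0, 0, 69/2, -249/7]
R6 ← R6 − (321/28)·R3: [0, 0, 0, -851/4, 3071/14]
R5 ← R5 − (2/5)·R4: [0, 0, 0, 0, 0]
R6 ← R6 + (37/15)·R4: [0, 0, 0, 0, 0]
4 pivots among 5 columns.
Only 4 < 5 pivot columns, so the columns are linearly dependent.

no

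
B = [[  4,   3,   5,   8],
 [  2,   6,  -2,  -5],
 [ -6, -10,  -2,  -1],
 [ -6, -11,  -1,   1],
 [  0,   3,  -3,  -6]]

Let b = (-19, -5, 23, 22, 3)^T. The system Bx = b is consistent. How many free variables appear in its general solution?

2

Row reduce the augmented matrix [B | b].
R2 ← R2 − (1/2)·R1: [0, 9/2, -9/2, -9, 9/2]
R3 ← R3 + (3/2)·R1: [0, -11/2, 11/2, 11, -11/2]
R4 ← R4 + (3/2)·R1: [0, -13/2, 13/2, 13, -13/2]
R3 ← R3 + (11/9)·R2: [0, 0, 0, 0, 0]
R4 ← R4 + (13/9)·R2: [0, 0, 0, 0, 0]
R5 ← R5 − (2/3)·R2: [0, 0, 0, 0, 0]
The echelon form has 2 nonzero rows, and every pivot lies in the first 4 columns, so rank(B) = rank([B|b]) = 2.
The system is consistent.
Free variables = (unknowns) − (rank) = 4 − 2 = 2.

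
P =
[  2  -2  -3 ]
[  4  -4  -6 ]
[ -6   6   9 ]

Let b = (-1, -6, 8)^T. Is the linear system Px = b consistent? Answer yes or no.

no

Row reduce the augmented matrix [P | b].
R2 ← R2 − (2)·R1: [0, 0, 0, -4]
R3 ← R3 + (3)·R1: [0, 0, 0, 5]
R3 ← R3 + (5/4)·R2: [0, 0, 0, 0]
The echelon form has 2 nonzero rows; the last pivot sits in the augmented column, so rank(P) = 1 but rank([P|b]) = 2.
Since the ranks differ, the system is inconsistent.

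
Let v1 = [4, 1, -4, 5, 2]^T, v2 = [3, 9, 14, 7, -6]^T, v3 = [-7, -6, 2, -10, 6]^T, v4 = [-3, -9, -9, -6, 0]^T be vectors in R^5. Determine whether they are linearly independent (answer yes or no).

Form the matrix with these vectors as rows and row reduce.
R2 ← R2 − (3/4)·R1: [0, 33/4, 17, 13/4, -15/2]
R3 ← R3 + (7/4)·R1: [0, -17/4, -5, -5/4, 19/2]
R4 ← R4 + (3/4)·R1: [0, -33/4, -12, -9/4, 3/2]
R3 ← R3 + (17/33)·R2: [0, 0, 124/33, 14/33, 62/11]
R4 ← R4 + R2: [0, 0, 5, 1, -6]
R4 ← R4 − (165/124)·R3: [0, 0, 0, 27/62, -27/2]
4 nonzero rows, so the 4 vectors span a space of dimension 4.
Since 4 = 4, the vectors are linearly independent.

yes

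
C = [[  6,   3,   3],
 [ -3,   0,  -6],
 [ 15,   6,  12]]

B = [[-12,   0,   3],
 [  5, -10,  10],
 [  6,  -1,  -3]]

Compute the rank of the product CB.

2

First compute CB:
[[-39, -33,  39],
 [  0,   6,   9],
 [-78, -72,  69]]
Now row reduce the product.
R3 ← R3 − (2)·R1: [0, -6, -9]
R3 ← R3 + R2: [0, 0, 0]
2 nonzero rows, so rank(CB) = 2.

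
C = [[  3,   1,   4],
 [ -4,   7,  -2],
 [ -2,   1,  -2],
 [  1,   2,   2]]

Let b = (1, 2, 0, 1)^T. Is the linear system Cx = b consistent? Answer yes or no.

yes

Row reduce the augmented matrix [C | b].
R2 ← R2 + (4/3)·R1: [0, 25/3, 10/3, 10/3]
R3 ← R3 + (2/3)·R1: [0, 5/3, 2/3, 2/3]
R4 ← R4 − (1/3)·R1: [0, 5/3, 2/3, 2/3]
R3 ← R3 − (1/5)·R2: [0, 0, 0, 0]
R4 ← R4 − (1/5)·R2: [0, 0, 0, 0]
The echelon form has 2 nonzero rows, and every pivot lies in the first 3 columns, so rank(C) = rank([C|b]) = 2.
The system is consistent.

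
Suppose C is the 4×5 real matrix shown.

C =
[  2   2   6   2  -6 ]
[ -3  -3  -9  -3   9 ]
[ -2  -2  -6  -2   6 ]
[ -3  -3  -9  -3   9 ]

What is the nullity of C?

4

Row reduce to echelon form.
R2 ← R2 + (3/2)·R1: [0, 0, 0, 0, 0]
R3 ← R3 + R1: [0, 0, 0, 0, 0]
R4 ← R4 + (3/2)·R1: [0, 0, 0, 0, 0]
1 nonzero row, so rank(C) = 1.
C has 5 columns; by rank–nullity, nullity = 5 − 1 = 4.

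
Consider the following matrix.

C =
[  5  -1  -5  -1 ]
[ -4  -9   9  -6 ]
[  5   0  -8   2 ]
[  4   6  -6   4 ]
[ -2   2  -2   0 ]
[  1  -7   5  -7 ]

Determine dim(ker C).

0

Row reduce to echelon form.
R2 ← R2 + (4/5)·R1: [0, -49/5, 5, -34/5]
R3 ← R3 − R1: [0, 1, -3, 3]
R4 ← R4 − (4/5)·R1: [0, 34/5, -2, 24/5]
R5 ← R5 + (2/5)·R1: [0, 8/5, -4, -2/5]
R6 ← R6 − (1/5)·R1: [0, -34/5, 6, -34/5]
R3 ← R3 + (5/49)·R2: [0, 0, -122/49, 113/49]
R4 ← R4 + (34/49)·R2: [0, 0, 72/49, 4/49]
R5 ← R5 + (8/49)·R2: [0, 0, -156/49, -74/49]
R6 ← R6 − (34/49)·R2: [0, 0, 124/49, -102/49]
R4 ← R4 + (36/61)·R3: [0, 0, 0, 88/61]
R5 ← R5 − (78/61)·R3: [0, 0, 0, -272/61]
R6 ← R6 + (62/61)·R3: [0, 0, 0, 16/61]
R5 ← R5 + (34/11)·R4: [0, 0, 0, 0]
R6 ← R6 − (2/11)·R4: [0, 0, 0, 0]
4 nonzero rows, so rank(C) = 4.
C has 4 columns; by rank–nullity, nullity = 4 − 4 = 0.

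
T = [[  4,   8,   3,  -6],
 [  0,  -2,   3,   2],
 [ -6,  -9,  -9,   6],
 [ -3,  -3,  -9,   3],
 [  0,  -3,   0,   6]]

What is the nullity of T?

1

Row reduce to echelon form.
R3 ← R3 + (3/2)·R1: [0, 3, -9/2, -3]
R4 ← R4 + (3/4)·R1: [0, 3, -27/4, -3/2]
R3 ← R3 + (3/2)·R2: [0, 0, 0, 0]
R4 ← R4 + (3/2)·R2: [0, 0, -9/4, 3/2]
R5 ← R5 − (3/2)·R2: [0, 0, -9/2, 3]
Swap R3 ↔ R4
R5 ← R5 − (2)·R3: [0, 0, 0, 0]
3 nonzero rows, so rank(T) = 3.
T has 4 columns; by rank–nullity, nullity = 4 − 3 = 1.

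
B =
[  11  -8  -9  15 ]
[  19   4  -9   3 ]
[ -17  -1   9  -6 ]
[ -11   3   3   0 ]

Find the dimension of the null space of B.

Row reduce to echelon form.
R2 ← R2 − (19/11)·R1: [0, 196/11, 72/11, -252/11]
R3 ← R3 + (17/11)·R1: [0, -147/11, -54/11, 189/11]
R4 ← R4 + R1: [0, -5, -6, 15]
R3 ← R3 + (3/4)·R2: [0, 0, 0, 0]
R4 ← R4 + (55/196)·R2: [0, 0, -204/49, 60/7]
Swap R3 ↔ R4
3 nonzero rows, so rank(B) = 3.
B has 4 columns; by rank–nullity, nullity = 4 − 3 = 1.

1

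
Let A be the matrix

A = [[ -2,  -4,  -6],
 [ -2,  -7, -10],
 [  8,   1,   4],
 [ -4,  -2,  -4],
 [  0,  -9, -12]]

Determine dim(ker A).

Row reduce to echelon form.
R2 ← R2 − R1: [0, -3, -4]
R3 ← R3 + (4)·R1: [0, -15, -20]
R4 ← R4 − (2)·R1: [0, 6, 8]
R3 ← R3 − (5)·R2: [0, 0, 0]
R4 ← R4 + (2)·R2: [0, 0, 0]
R5 ← R5 − (3)·R2: [0, 0, 0]
2 nonzero rows, so rank(A) = 2.
A has 3 columns; by rank–nullity, nullity = 3 − 2 = 1.

1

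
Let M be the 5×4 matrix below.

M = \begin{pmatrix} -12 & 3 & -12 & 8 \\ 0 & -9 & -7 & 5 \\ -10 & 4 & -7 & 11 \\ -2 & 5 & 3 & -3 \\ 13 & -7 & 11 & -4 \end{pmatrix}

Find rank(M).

Row reduce to echelon form.
R3 ← R3 − (5/6)·R1: [0, 3/2, 3, 13/3]
R4 ← R4 − (1/6)·R1: [0, 9/2, 5, -13/3]
R5 ← R5 + (13/12)·R1: [0, -15/4, -2, 14/3]
R3 ← R3 + (1/6)·R2: [0, 0, 11/6, 31/6]
R4 ← R4 + (1/2)·R2: [0, 0, 3/2, -11/6]
R5 ← R5 − (5/12)·R2: [0, 0, 11/12, 31/12]
R4 ← R4 − (9/11)·R3: [0, 0, 0, -200/33]
R5 ← R5 − (1/2)·R3: [0, 0, 0, 0]
Echelon form has 4 nonzero rows, so rank(M) = 4.

4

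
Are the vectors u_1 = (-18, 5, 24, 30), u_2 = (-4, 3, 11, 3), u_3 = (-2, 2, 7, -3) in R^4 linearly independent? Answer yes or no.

yes

Form the matrix with these vectors as rows and row reduce.
R2 ← R2 − (2/9)·R1: [0, 17/9, 17/3, -11/3]
R3 ← R3 − (1/9)·R1: [0, 13/9, 13/3, -19/3]
R3 ← R3 − (13/17)·R2: [0, 0, 0, -60/17]
3 nonzero rows, so the 3 vectors span a space of dimension 3.
Since 3 = 3, the vectors are linearly independent.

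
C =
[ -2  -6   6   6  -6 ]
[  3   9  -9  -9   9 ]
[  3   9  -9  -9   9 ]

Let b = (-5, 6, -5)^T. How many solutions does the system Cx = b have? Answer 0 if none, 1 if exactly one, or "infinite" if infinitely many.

0

Row reduce the augmented matrix [C | b].
R2 ← R2 + (3/2)·R1: [0, 0, 0, 0, 0, -3/2]
R3 ← R3 + (3/2)·R1: [0, 0, 0, 0, 0, -25/2]
R3 ← R3 − (25/3)·R2: [0, 0, 0, 0, 0, 0]
The echelon form has 2 nonzero rows; the last pivot sits in the augmented column, so rank(C) = 1 but rank([C|b]) = 2.
Since the ranks differ, the system is inconsistent.
It has no solutions.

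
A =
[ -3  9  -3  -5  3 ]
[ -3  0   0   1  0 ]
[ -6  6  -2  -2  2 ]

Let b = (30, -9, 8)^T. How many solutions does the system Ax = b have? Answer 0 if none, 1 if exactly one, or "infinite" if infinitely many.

Row reduce the augmented matrix [A | b].
R2 ← R2 − R1: [0, -9, 3, 6, -3, -39]
R3 ← R3 − (2)·R1: [0, -12, 4, 8, -4, -52]
R3 ← R3 − (4/3)·R2: [0, 0, 0, 0, 0, 0]
The echelon form has 2 nonzero rows, and every pivot lies in the first 5 columns, so rank(A) = rank([A|b]) = 2.
The system is consistent.
rank = 2 < 5 unknowns, so there are infinitely many solutions.

infinite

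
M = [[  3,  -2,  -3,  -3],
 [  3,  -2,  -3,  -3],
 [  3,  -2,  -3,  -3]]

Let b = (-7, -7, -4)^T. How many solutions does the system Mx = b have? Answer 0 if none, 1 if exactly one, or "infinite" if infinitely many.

0

Row reduce the augmented matrix [M | b].
R2 ← R2 − R1: [0, 0, 0, 0, 0]
R3 ← R3 − R1: [0, 0, 0, 0, 3]
Swap R2 ↔ R3
The echelon form has 2 nonzero rows; the last pivot sits in the augmented column, so rank(M) = 1 but rank([M|b]) = 2.
Since the ranks differ, the system is inconsistent.
It has no solutions.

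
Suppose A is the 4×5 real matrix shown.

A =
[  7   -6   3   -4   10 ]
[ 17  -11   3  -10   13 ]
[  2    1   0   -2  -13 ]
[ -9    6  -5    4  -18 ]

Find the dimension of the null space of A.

1

Row reduce to echelon form.
R2 ← R2 − (17/7)·R1: [0, 25/7, -30/7, -2/7, -79/7]
R3 ← R3 − (2/7)·R1: [0, 19/7, -6/7, -6/7, -111/7]
R4 ← R4 + (9/7)·R1: [0, -12/7, -8/7, -8/7, -36/7]
R3 ← R3 − (19/25)·R2: [0, 0, 12/5, -16/25, -182/25]
R4 ← R4 + (12/25)·R2: [0, 0, -16/5, -32/25, -264/25]
R4 ← R4 + (4/3)·R3: [0, 0, 0, -32/15, -304/15]
4 nonzero rows, so rank(A) = 4.
A has 5 columns; by rank–nullity, nullity = 5 − 4 = 1.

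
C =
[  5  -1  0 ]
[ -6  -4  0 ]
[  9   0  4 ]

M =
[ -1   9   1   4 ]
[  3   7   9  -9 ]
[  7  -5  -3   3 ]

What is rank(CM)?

3

First compute CM:
[[ -8,  38,  -4,  29],
 [ -6, -82, -42,  12],
 [ 19,  61,  -3,  48]]
Now row reduce the product.
R2 ← R2 − (3/4)·R1: [0, -221/2, -39, -39/4]
R3 ← R3 + (19/8)·R1: [0, 605/4, -25/2, 935/8]
R3 ← R3 + (605/442)·R2: [0, 0, -1120/17, 1760/17]
3 nonzero rows, so rank(CM) = 3.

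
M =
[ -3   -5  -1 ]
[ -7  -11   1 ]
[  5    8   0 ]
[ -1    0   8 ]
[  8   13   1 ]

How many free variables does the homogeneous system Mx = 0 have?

Row reduce to echelon form.
R2 ← R2 − (7/3)·R1: [0, 2/3, 10/3]
R3 ← R3 + (5/3)·R1: [0, -1/3, -5/3]
R4 ← R4 − (1/3)·R1: [0, 5/3, 25/3]
R5 ← R5 + (8/3)·R1: [0, -1/3, -5/3]
R3 ← R3 + (1/2)·R2: [0, 0, 0]
R4 ← R4 − (5/2)·R2: [0, 0, 0]
R5 ← R5 + (1/2)·R2: [0, 0, 0]
2 nonzero rows, so rank(M) = 2.
M has 3 columns; by rank–nullity, nullity = 3 − 2 = 1.

1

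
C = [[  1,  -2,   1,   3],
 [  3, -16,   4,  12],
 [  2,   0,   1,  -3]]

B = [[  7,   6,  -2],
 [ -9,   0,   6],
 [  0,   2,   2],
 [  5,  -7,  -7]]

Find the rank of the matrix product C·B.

3

First compute CB:
[[ 40, -13, -33],
 [225, -58, -178],
 [ -1,  35,  19]]
Now row reduce the product.
R2 ← R2 − (45/8)·R1: [0, 121/8, 61/8]
R3 ← R3 + (1/40)·R1: [0, 1387/40, 727/40]
R3 ← R3 − (1387/605)·R2: [0, 0, 84/121]
3 nonzero rows, so rank(CB) = 3.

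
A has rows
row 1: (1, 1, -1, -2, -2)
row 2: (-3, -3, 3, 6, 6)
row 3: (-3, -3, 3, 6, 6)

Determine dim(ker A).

4

Row reduce to echelon form.
R2 ← R2 + (3)·R1: [0, 0, 0, 0, 0]
R3 ← R3 + (3)·R1: [0, 0, 0, 0, 0]
1 nonzero row, so rank(A) = 1.
A has 5 columns; by rank–nullity, nullity = 5 − 1 = 4.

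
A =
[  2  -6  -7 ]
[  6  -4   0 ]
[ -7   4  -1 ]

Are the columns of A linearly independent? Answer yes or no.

Row reduce A to echelon form.
R2 ← R2 − (3)·R1: [0, 14, 21]
R3 ← R3 + (7/2)·R1: [0, -17, -51/2]
R3 ← R3 + (17/14)·R2: [0, 0, 0]
2 pivots among 3 columns.
Only 2 < 3 pivot columns, so the columns are linearly dependent.

no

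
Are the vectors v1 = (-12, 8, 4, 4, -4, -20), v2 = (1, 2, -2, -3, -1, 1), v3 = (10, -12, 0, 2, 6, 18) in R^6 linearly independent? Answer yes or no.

no

Form the matrix with these vectors as rows and row reduce.
R2 ← R2 + (1/12)·R1: [0, 8/3, -5/3, -8/3, -4/3, -2/3]
R3 ← R3 + (5/6)·R1: [0, -16/3, 10/3, 16/3, 8/3, 4/3]
R3 ← R3 + (2)·R2: [0, 0, 0, 0, 0, 0]
2 nonzero rows, so the 3 vectors span a space of dimension 2.
Since 2 < 3, the vectors are linearly dependent.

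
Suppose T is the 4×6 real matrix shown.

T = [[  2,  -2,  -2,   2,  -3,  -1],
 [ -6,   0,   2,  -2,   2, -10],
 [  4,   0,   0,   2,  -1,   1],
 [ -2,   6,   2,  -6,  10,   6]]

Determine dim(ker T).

Row reduce to echelon form.
R2 ← R2 + (3)·R1: [0, -6, -4, 4, -7, -13]
R3 ← R3 − (2)·R1: [0, 4, 4, -2, 5, 3]
R4 ← R4 + R1: [0, 4, 0, -4, 7, 5]
R3 ← R3 + (2/3)·R2: [0, 0, 4/3, 2/3, 1/3, -17/3]
R4 ← R4 + (2/3)·R2: [0, 0, -8/3, -4/3, 7/3, -11/3]
R4 ← R4 + (2)·R3: [0, 0, 0, 0, 3, -15]
4 nonzero rows, so rank(T) = 4.
T has 6 columns; by rank–nullity, nullity = 6 − 4 = 2.

2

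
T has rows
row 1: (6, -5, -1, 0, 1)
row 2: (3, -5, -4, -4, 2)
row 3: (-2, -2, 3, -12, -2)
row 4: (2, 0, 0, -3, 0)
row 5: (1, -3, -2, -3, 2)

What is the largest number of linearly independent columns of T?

Row reduce to echelon form.
R2 ← R2 − (1/2)·R1: [0, -5/2, -7/2, -4, 3/2]
R3 ← R3 + (1/3)·R1: [0, -11/3, 8/3, -12, -5/3]
R4 ← R4 − (1/3)·R1: [0, 5/3, 1/3, -3, -1/3]
R5 ← R5 − (1/6)·R1: [0, -13/6, -11/6, -3, 11/6]
R3 ← R3 − (22/15)·R2: [0, 0, 39/5, -92/15, -58/15]
R4 ← R4 + (2/3)·R2: [0, 0, -2, -17/3, 2/3]
R5 ← R5 − (13/15)·R2: [0, 0, 6/5, 7/15, 8/15]
R4 ← R4 + (10/39)·R3: [0, 0, 0, -847/117, -38/117]
R5 ← R5 − (2/13)·R3: [0, 0, 0, 55/39, 44/39]
R5 ← R5 + (15/77)·R4: [0, 0, 0, 0, 82/77]
Echelon form has 5 nonzero rows, so rank(T) = 5.
The rank gives the maximum number of linearly independent columns: 5.

5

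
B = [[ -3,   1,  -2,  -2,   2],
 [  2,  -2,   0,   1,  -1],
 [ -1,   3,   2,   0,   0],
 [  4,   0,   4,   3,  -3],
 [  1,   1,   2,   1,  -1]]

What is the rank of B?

Row reduce to echelon form.
R2 ← R2 + (2/3)·R1: [0, -4/3, -4/3, -1/3, 1/3]
R3 ← R3 − (1/3)·R1: [0, 8/3, 8/3, 2/3, -2/3]
R4 ← R4 + (4/3)·R1: [0, 4/3, 4/3, 1/3, -1/3]
R5 ← R5 + (1/3)·R1: [0, 4/3, 4/3, 1/3, -1/3]
R3 ← R3 + (2)·R2: [0, 0, 0, 0, 0]
R4 ← R4 + R2: [0, 0, 0, 0, 0]
R5 ← R5 + R2: [0, 0, 0, 0, 0]
Echelon form has 2 nonzero rows, so rank(B) = 2.

2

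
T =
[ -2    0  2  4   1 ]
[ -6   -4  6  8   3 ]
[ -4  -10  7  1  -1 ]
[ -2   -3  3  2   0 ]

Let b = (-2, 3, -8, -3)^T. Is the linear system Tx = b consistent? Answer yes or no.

Row reduce the augmented matrix [T | b].
R2 ← R2 − (3)·R1: [0, -4, 0, -4, 0, 9]
R3 ← R3 − (2)·R1: [0, -10, 3, -7, -3, -4]
R4 ← R4 − R1: [0, -3, 1, -2, -1, -1]
R3 ← R3 − (5/2)·R2: [0, 0, 3, 3, -3, -53/2]
R4 ← R4 − (3/4)·R2: [0, 0, 1, 1, -1, -31/4]
R4 ← R4 − (1/3)·R3: [0, 0, 0, 0, 0, 13/12]
The echelon form has 4 nonzero rows; the last pivot sits in the augmented column, so rank(T) = 3 but rank([T|b]) = 4.
Since the ranks differ, the system is inconsistent.

no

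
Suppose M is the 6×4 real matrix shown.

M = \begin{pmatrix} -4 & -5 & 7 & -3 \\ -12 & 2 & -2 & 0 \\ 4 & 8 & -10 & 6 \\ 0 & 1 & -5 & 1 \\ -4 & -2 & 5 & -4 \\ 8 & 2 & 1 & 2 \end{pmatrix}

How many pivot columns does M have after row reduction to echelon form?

4

Row reduce to echelon form.
R2 ← R2 − (3)·R1: [0, 17, -23, 9]
R3 ← R3 + R1: [0, 3, -3, 3]
R5 ← R5 − R1: [0, 3, -2, -1]
R6 ← R6 + (2)·R1: [0, -8, 15, -4]
R3 ← R3 − (3/17)·R2: [0, 0, 18/17, 24/17]
R4 ← R4 − (1/17)·R2: [0, 0, -62/17, 8/17]
R5 ← R5 − (3/17)·R2: [0, 0, 35/17, -44/17]
R6 ← R6 + (8/17)·R2: [0, 0, 71/17, 4/17]
R4 ← R4 + (31/9)·R3: [0, 0, 0, 16/3]
R5 ← R5 − (35/18)·R3: [0, 0, 0, -16/3]
R6 ← R6 − (71/18)·R3: [0, 0, 0, -16/3]
R5 ← R5 + R4: [0, 0, 0, 0]
R6 ← R6 + R4: [0, 0, 0, 0]
Echelon form has 4 nonzero rows, so rank(M) = 4.
Each nonzero row contributes one pivot column: 4 pivot columns.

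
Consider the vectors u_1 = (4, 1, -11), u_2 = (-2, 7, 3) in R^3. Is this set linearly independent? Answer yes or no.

yes

Form the matrix with these vectors as rows and row reduce.
R2 ← R2 + (1/2)·R1: [0, 15/2, -5/2]
2 nonzero rows, so the 2 vectors span a space of dimension 2.
Since 2 = 2, the vectors are linearly independent.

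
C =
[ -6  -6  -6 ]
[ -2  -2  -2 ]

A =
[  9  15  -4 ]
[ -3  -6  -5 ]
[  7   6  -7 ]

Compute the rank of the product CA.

1

First compute CA:
[[-78, -90,  96],
 [-26, -30,  32]]
Now row reduce the product.
R2 ← R2 − (1/3)·R1: [0, 0, 0]
1 nonzero row, so rank(CA) = 1.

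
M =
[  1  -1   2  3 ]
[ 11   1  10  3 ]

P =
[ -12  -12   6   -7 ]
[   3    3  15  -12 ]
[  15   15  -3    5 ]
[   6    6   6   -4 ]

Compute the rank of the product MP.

2

First compute MP:
[[ 33,  33,   3,   3],
 [ 39,  39,  69, -51]]
Now row reduce the product.
R2 ← R2 − (13/11)·R1: [0, 0, 720/11, -600/11]
2 nonzero rows, so rank(MP) = 2.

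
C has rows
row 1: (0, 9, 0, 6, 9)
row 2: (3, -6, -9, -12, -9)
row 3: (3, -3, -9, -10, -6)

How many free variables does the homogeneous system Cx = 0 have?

Row reduce to echelon form.
Swap R1 ↔ R2
R3 ← R3 − R1: [0, 3, 0, 2, 3]
R3 ← R3 − (1/3)·R2: [0, 0, 0, 0, 0]
2 nonzero rows, so rank(C) = 2.
C has 5 columns; by rank–nullity, nullity = 5 − 2 = 3.

3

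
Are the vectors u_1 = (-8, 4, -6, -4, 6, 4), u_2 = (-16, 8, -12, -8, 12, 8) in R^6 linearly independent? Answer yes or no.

Form the matrix with these vectors as rows and row reduce.
R2 ← R2 − (2)·R1: [0, 0, 0, 0, 0, 0]
1 nonzero row, so the 2 vectors span a space of dimension 1.
Since 1 < 2, the vectors are linearly dependent.

no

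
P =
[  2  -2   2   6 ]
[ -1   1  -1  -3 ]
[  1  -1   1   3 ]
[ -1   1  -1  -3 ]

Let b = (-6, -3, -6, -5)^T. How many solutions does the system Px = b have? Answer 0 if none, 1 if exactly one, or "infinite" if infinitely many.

0

Row reduce the augmented matrix [P | b].
R2 ← R2 + (1/2)·R1: [0, 0, 0, 0, -6]
R3 ← R3 − (1/2)·R1: [0, 0, 0, 0, -3]
R4 ← R4 + (1/2)·R1: [0, 0, 0, 0, -8]
R3 ← R3 − (1/2)·R2: [0, 0, 0, 0, 0]
R4 ← R4 − (4/3)·R2: [0, 0, 0, 0, 0]
The echelon form has 2 nonzero rows; the last pivot sits in the augmented column, so rank(P) = 1 but rank([P|b]) = 2.
Since the ranks differ, the system is inconsistent.
It has no solutions.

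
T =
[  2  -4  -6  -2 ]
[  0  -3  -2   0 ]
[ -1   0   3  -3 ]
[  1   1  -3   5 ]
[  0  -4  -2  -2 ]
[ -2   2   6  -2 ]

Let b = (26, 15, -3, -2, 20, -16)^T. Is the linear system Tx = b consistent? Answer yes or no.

yes

Row reduce the augmented matrix [T | b].
R3 ← R3 + (1/2)·R1: [0, -2, 0, -4, 10]
R4 ← R4 − (1/2)·R1: [0, 3, 0, 6, -15]
R6 ← R6 + R1: [0, -2, 0, -4, 10]
R3 ← R3 − (2/3)·R2: [0, 0, 4/3, -4, 0]
R4 ← R4 + R2: [0, 0, -2, 6, 0]
R5 ← R5 − (4/3)·R2: [0, 0, 2/3, -2, 0]
R6 ← R6 − (2/3)·R2: [0, 0, 4/3, -4, 0]
R4 ← R4 + (3/2)·R3: [0, 0, 0, 0, 0]
R5 ← R5 − (1/2)·R3: [0, 0, 0, 0, 0]
R6 ← R6 − R3: [0, 0, 0, 0, 0]
The echelon form has 3 nonzero rows, and every pivot lies in the first 4 columns, so rank(T) = rank([T|b]) = 3.
The system is consistent.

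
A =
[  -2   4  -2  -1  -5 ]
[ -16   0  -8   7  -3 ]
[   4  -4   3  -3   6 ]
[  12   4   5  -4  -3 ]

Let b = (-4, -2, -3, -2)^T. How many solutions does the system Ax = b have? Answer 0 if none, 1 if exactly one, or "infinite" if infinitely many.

0

Row reduce the augmented matrix [A | b].
R2 ← R2 − (8)·R1: [0, -32, 8, 15, 37, 30]
R3 ← R3 + (2)·R1: [0, 4, -1, -5, -4, -11]
R4 ← R4 + (6)·R1: [0, 28, -7, -10, -33, -26]
R3 ← R3 + (1/8)·R2: [0, 0, 0, -25/8, 5/8, -29/4]
R4 ← R4 + (7/8)·R2: [0, 0, 0, 25/8, -5/8, 1/4]
R4 ← R4 + R3: [0, 0, 0, 0, 0, -7]
The echelon form has 4 nonzero rows; the last pivot sits in the augmented column, so rank(A) = 3 but rank([A|b]) = 4.
Since the ranks differ, the system is inconsistent.
It has no solutions.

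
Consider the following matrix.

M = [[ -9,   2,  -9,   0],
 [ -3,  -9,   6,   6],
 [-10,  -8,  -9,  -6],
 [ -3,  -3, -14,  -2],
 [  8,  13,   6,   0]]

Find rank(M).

4

Row reduce to echelon form.
R2 ← R2 − (1/3)·R1: [0, -29/3, 9, 6]
R3 ← R3 − (10/9)·R1: [0, -92/9, 1, -6]
R4 ← R4 − (1/3)·R1: [0, -11/3, -11, -2]
R5 ← R5 + (8/9)·R1: [0, 133/9, -2, 0]
R3 ← R3 − (92/87)·R2: [0, 0, -247/29, -358/29]
R4 ← R4 − (11/29)·R2: [0, 0, -418/29, -124/29]
R5 ← R5 + (133/87)·R2: [0, 0, 341/29, 266/29]
R4 ← R4 − (22/13)·R3: [0, 0, 0, 216/13]
R5 ← R5 + (341/247)·R3: [0, 0, 0, -1944/247]
R5 ← R5 + (9/19)·R4: [0, 0, 0, 0]
Echelon form has 4 nonzero rows, so rank(M) = 4.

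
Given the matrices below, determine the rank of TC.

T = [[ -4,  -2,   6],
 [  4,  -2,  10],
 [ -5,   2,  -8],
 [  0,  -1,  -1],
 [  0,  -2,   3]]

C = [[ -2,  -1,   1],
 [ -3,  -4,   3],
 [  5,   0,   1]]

3

First compute TC:
[[ 44,  12,  -4],
 [ 48,   4,   8],
 [-36,  -3,  -7],
 [ -2,   4,  -4],
 [ 21,   8,  -3]]
Now row reduce the product.
R2 ← R2 − (12/11)·R1: [0, -100/11, 136/11]
R3 ← R3 + (9/11)·R1: [0, 75/11, -113/11]
R4 ← R4 + (1/22)·R1: [0, 50/11, -46/11]
R5 ← R5 − (21/44)·R1: [0, 25/11, -12/11]
R3 ← R3 + (3/4)·R2: [0, 0, -1]
R4 ← R4 + (1/2)·R2: [0, 0, 2]
R5 ← R5 + (1/4)·R2: [0, 0, 2]
R4 ← R4 + (2)·R3: [0, 0, 0]
R5 ← R5 + (2)·R3: [0, 0, 0]
3 nonzero rows, so rank(TC) = 3.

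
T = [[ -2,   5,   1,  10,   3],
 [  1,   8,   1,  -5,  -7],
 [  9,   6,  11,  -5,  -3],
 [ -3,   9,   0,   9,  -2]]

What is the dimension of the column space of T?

Row reduce to echelon form.
R2 ← R2 + (1/2)·R1: [0, 21/2, 3/2, 0, -11/2]
R3 ← R3 + (9/2)·R1: [0, 57/2, 31/2, 40, 21/2]
R4 ← R4 − (3/2)·R1: [0, 3/2, -3/2, -6, -13/2]
R3 ← R3 − (19/7)·R2: [0, 0, 80/7, 40, 178/7]
R4 ← R4 − (1/7)·R2: [0, 0, -12/7, -6, -40/7]
R4 ← R4 + (3/20)·R3: [0, 0, 0, 0, -19/10]
Echelon form has 4 nonzero rows, so rank(T) = 4.
The column space has dimension equal to the rank: 4.

4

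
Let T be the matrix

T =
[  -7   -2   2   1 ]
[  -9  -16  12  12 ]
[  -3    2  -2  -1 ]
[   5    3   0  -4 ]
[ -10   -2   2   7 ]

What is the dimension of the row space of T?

4

Row reduce to echelon form.
R2 ← R2 − (9/7)·R1: [0, -94/7, 66/7, 75/7]
R3 ← R3 − (3/7)·R1: [0, 20/7, -20/7, -10/7]
R4 ← R4 + (5/7)·R1: [0, 11/7, 10/7, -23/7]
R5 ← R5 − (10/7)·R1: [0, 6/7, -6/7, 39/7]
R3 ← R3 + (10/47)·R2: [0, 0, -40/47, 40/47]
R4 ← R4 + (11/94)·R2: [0, 0, 119/47, -191/94]
R5 ← R5 + (3/47)·R2: [0, 0, -12/47, 294/47]
R4 ← R4 + (119/40)·R3: [0, 0, 0, 1/2]
R5 ← R5 − (3/10)·R3: [0, 0, 0, 6]
R5 ← R5 − (12)·R4: [0, 0, 0, 0]
Echelon form has 4 nonzero rows, so rank(T) = 4.
The row space has dimension equal to the rank: 4.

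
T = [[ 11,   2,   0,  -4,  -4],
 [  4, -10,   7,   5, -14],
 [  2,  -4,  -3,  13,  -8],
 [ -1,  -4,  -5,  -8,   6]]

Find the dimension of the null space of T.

1

Row reduce to echelon form.
R2 ← R2 − (4/11)·R1: [0, -118/11, 7, 71/11, -138/11]
R3 ← R3 − (2/11)·R1: [0, -48/11, -3, 151/11, -80/11]
R4 ← R4 + (1/11)·R1: [0, -42/11, -5, -92/11, 62/11]
R3 ← R3 − (24/59)·R2: [0, 0, -345/59, 655/59, -128/59]
R4 ← R4 − (21/59)·R2: [0, 0, -442/59, -629/59, 596/59]
R4 ← R4 − (442/345)·R3: [0, 0, 0, -1717/69, 4444/345]
4 nonzero rows, so rank(T) = 4.
T has 5 columns; by rank–nullity, nullity = 5 − 4 = 1.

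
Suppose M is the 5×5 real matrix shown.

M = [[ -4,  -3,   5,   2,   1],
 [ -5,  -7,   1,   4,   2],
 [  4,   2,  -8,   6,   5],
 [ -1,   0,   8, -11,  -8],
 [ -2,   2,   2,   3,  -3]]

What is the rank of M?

5

Row reduce to echelon form.
R2 ← R2 − (5/4)·R1: [0, -13/4, -21/4, 3/2, 3/4]
R3 ← R3 + R1: [0, -1, -3, 8, 6]
R4 ← R4 − (1/4)·R1: [0, 3/4, 27/4, -23/2, -33/4]
R5 ← R5 − (1/2)·R1: [0, 7/2, -1/2, 2, -7/2]
R3 ← R3 − (4/13)·R2: [0, 0, -18/13, 98/13, 75/13]
R4 ← R4 + (3/13)·R2: [0, 0, 72/13, -145/13, -105/13]
R5 ← R5 + (14/13)·R2: [0, 0, -80/13, 47/13, -35/13]
R4 ← R4 + (4)·R3: [0, 0, 0, 19, 15]
R5 ← R5 − (40/9)·R3: [0, 0, 0, -269/9, -85/3]
R5 ← R5 + (269/171)·R4: [0, 0, 0, 0, -90/19]
Echelon form has 5 nonzero rows, so rank(M) = 5.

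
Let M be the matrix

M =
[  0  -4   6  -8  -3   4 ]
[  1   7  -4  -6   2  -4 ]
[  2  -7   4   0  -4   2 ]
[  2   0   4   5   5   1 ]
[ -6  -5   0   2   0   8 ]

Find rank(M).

5

Row reduce to echelon form.
Swap R1 ↔ R2
R3 ← R3 − (2)·R1: [0, -21, 12, 12, -8, 10]
R4 ← R4 − (2)·R1: [0, -14, 12, 17, 1, 9]
R5 ← R5 + (6)·R1: [0, 37, -24, -34, 12, -16]
R3 ← R3 − (21/4)·R2: [0, 0, -39/2, 54, 31/4, -11]
R4 ← R4 − (7/2)·R2: [0, 0, -9, 45, 23/2, -5]
R5 ← R5 + (37/4)·R2: [0, 0, 63/2, -108, -63/4, 21]
R4 ← R4 − (6/13)·R3: [0, 0, 0, 261/13, 103/13, 1/13]
R5 ← R5 + (21/13)·R3: [0, 0, 0, -270/13, -42/13, 42/13]
R5 ← R5 + (30/29)·R4: [0, 0, 0, 0, 144/29, 96/29]
Echelon form has 5 nonzero rows, so rank(M) = 5.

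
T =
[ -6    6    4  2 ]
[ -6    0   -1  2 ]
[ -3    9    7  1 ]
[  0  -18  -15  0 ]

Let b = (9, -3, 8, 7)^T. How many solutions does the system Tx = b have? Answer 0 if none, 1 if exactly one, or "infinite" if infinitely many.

0

Row reduce the augmented matrix [T | b].
R2 ← R2 − R1: [0, -6, -5, 0, -12]
R3 ← R3 − (1/2)·R1: [0, 6, 5, 0, 7/2]
R3 ← R3 + R2: [0, 0, 0, 0, -17/2]
R4 ← R4 − (3)·R2: [0, 0, 0, 0, 43]
R4 ← R4 + (86/17)·R3: [0, 0, 0, 0, 0]
The echelon form has 3 nonzero rows; the last pivot sits in the augmented column, so rank(T) = 2 but rank([T|b]) = 3.
Since the ranks differ, the system is inconsistent.
It has no solutions.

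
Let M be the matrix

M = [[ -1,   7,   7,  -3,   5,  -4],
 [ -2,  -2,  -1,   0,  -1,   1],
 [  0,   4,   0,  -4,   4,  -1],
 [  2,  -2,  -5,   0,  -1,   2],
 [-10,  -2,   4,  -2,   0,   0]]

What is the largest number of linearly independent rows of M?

3

Row reduce to echelon form.
R2 ← R2 − (2)·R1: [0, -16, -15, 6, -11, 9]
R4 ← R4 + (2)·R1: [0, 12, 9, -6, 9, -6]
R5 ← R5 − (10)·R1: [0, -72, -66, 28, -50, 40]
R3 ← R3 + (1/4)·R2: [0, 0, -15/4, -5/2, 5/4, 5/4]
R4 ← R4 + (3/4)·R2: [0, 0, -9/4, -3/2, 3/4, 3/4]
R5 ← R5 − (9/2)·R2: [0, 0, 3/2, 1, -1/2, -1/2]
R4 ← R4 − (3/5)·R3: [0, 0, 0, 0, 0, 0]
R5 ← R5 + (2/5)·R3: [0, 0, 0, 0, 0, 0]
Echelon form has 3 nonzero rows, so rank(M) = 3.
The rank gives the maximum number of linearly independent rows: 3.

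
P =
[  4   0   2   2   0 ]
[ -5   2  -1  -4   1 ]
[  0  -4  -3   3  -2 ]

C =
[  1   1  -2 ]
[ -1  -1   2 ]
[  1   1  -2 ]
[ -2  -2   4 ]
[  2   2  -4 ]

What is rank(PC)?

1

First compute PC:
[[  2,   2,  -4],
 [  2,   2,  -4],
 [ -9,  -9,  18]]
Now row reduce the product.
R2 ← R2 − R1: [0, 0, 0]
R3 ← R3 + (9/2)·R1: [0, 0, 0]
1 nonzero row, so rank(PC) = 1.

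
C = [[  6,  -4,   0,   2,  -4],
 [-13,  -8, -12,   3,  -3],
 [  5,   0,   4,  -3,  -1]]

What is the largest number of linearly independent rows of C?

Row reduce to echelon form.
R2 ← R2 + (13/6)·R1: [0, -50/3, -12, 22/3, -35/3]
R3 ← R3 − (5/6)·R1: [0, 10/3, 4, -14/3, 7/3]
R3 ← R3 + (1/5)·R2: [0, 0, 8/5, -16/5, 0]
Echelon form has 3 nonzero rows, so rank(C) = 3.
The rank gives the maximum number of linearly independent rows: 3.

3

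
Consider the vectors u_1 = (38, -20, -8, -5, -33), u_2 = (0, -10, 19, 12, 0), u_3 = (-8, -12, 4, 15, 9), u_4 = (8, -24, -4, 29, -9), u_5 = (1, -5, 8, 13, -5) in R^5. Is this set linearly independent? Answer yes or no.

Form the matrix with these vectors as rows and row reduce.
R3 ← R3 + (4/19)·R1: [0, -308/19, 44/19, 265/19, 39/19]
R4 ← R4 − (4/19)·R1: [0, -376/19, -44/19, 571/19, -39/19]
R5 ← R5 − (1/38)·R1: [0, -85/19, 156/19, 499/38, -157/38]
R3 ← R3 − (154/95)·R2: [0, 0, -2706/95, -523/95, 39/19]
R4 ← R4 − (188/95)·R2: [0, 0, -3792/95, 599/95, -39/19]
R5 ← R5 − (17/38)·R2: [0, 0, -11/38, 295/38, -157/38]
R4 ← R4 − (632/451)·R3: [0, 0, 0, 6323/451, -2223/451]
R5 ← R5 − (5/492)·R3: [0, 0, 0, 3847/492, -681/164]
R5 ← R5 − (42317/75876)·R4: [0, 0, 0, 0, -8874/6323]
5 nonzero rows, so the 5 vectors span a space of dimension 5.
Since 5 = 5, the vectors are linearly independent.

yes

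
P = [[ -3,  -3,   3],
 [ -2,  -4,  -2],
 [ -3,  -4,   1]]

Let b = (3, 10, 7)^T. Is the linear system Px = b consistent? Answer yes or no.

Row reduce the augmented matrix [P | b].
R2 ← R2 − (2/3)·R1: [0, -2, -4, 8]
R3 ← R3 − R1: [0, -1, -2, 4]
R3 ← R3 − (1/2)·R2: [0, 0, 0, 0]
The echelon form has 2 nonzero rows, and every pivot lies in the first 3 columns, so rank(P) = rank([P|b]) = 2.
The system is consistent.

yes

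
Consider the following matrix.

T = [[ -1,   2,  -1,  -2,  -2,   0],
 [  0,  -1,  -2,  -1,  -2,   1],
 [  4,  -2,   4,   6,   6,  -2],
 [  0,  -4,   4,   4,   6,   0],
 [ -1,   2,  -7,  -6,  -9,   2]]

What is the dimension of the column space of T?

Row reduce to echelon form.
R3 ← R3 + (4)·R1: [0, 6, 0, -2, -2, -2]
R5 ← R5 − R1: [0, 0, -6, -4, -7, 2]
R3 ← R3 + (6)·R2: [0, 0, -12, -8, -14, 4]
R4 ← R4 − (4)·R2: [0, 0, 12, 8, 14, -4]
R4 ← R4 + R3: [0, 0, 0, 0, 0, 0]
R5 ← R5 − (1/2)·R3: [0, 0, 0, 0, 0, 0]
Echelon form has 3 nonzero rows, so rank(T) = 3.
The column space has dimension equal to the rank: 3.

3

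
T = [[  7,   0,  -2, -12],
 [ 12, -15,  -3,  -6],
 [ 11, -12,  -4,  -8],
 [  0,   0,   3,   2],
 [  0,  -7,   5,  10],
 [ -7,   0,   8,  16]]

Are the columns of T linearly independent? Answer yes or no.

no

Row reduce T to echelon form.
R2 ← R2 − (12/7)·R1: [0, -15, 3/7, 102/7]
R3 ← R3 − (11/7)·R1: [0, -12, -6/7, 76/7]
R6 ← R6 + R1: [0, 0, 6, 4]
R3 ← R3 − (4/5)·R2: [0, 0, -6/5, -4/5]
R5 ← R5 − (7/15)·R2: [0, 0, 24/5, 16/5]
R4 ← R4 + (5/2)·R3: [0, 0, 0, 0]
R5 ← R5 + (4)·R3: [0, 0, 0, 0]
R6 ← R6 + (5)·R3: [0, 0, 0, 0]
3 pivots among 4 columns.
Only 3 < 4 pivot columns, so the columns are linearly dependent.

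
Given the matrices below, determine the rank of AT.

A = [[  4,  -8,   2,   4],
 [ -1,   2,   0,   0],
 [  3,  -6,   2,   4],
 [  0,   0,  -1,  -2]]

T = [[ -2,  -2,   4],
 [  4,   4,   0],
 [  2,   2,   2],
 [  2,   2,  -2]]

First compute AT:
[[-28, -28,  12],
 [ 10,  10,  -4],
 [-18, -18,   8],
 [ -6,  -6,   2]]
Now row reduce the product.
R2 ← R2 + (5/14)·R1: [0, 0, 2/7]
R3 ← R3 − (9/14)·R1: [0, 0, 2/7]
R4 ← R4 − (3/14)·R1: [0, 0, -4/7]
R3 ← R3 − R2: [0, 0, 0]
R4 ← R4 + (2)·R2: [0, 0, 0]
2 nonzero rows, so rank(AT) = 2.

2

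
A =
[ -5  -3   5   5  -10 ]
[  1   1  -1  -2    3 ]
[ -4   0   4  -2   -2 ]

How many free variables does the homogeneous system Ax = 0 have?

3

Row reduce to echelon form.
R2 ← R2 + (1/5)·R1: [0, 2/5, 0, -1, 1]
R3 ← R3 − (4/5)·R1: [0, 12/5, 0, -6, 6]
R3 ← R3 − (6)·R2: [0, 0, 0, 0, 0]
2 nonzero rows, so rank(A) = 2.
A has 5 columns; by rank–nullity, nullity = 5 − 2 = 3.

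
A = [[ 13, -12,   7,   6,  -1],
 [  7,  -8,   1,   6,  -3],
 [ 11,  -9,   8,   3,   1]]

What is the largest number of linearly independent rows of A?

Row reduce to echelon form.
R2 ← R2 − (7/13)·R1: [0, -20/13, -36/13, 36/13, -32/13]
R3 ← R3 − (11/13)·R1: [0, 15/13, 27/13, -27/13, 24/13]
R3 ← R3 + (3/4)·R2: [0, 0, 0, 0, 0]
Echelon form has 2 nonzero rows, so rank(A) = 2.
The rank gives the maximum number of linearly independent rows: 2.

2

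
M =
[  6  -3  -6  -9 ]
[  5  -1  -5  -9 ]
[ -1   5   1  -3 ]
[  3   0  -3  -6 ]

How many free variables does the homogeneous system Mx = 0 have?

Row reduce to echelon form.
R2 ← R2 − (5/6)·R1: [0, 3/2, 0, -3/2]
R3 ← R3 + (1/6)·R1: [0, 9/2, 0, -9/2]
R4 ← R4 − (1/2)·R1: [0, 3/2, 0, -3/2]
R3 ← R3 − (3)·R2: [0, 0, 0, 0]
R4 ← R4 − R2: [0, 0, 0, 0]
2 nonzero rows, so rank(M) = 2.
M has 4 columns; by rank–nullity, nullity = 4 − 2 = 2.

2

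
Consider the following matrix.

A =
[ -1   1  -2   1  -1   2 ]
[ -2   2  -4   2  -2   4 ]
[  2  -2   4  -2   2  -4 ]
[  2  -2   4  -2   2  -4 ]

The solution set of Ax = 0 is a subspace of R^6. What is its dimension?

Row reduce to echelon form.
R2 ← R2 − (2)·R1: [0, 0, 0, 0, 0, 0]
R3 ← R3 + (2)·R1: [0, 0, 0, 0, 0, 0]
R4 ← R4 + (2)·R1: [0, 0, 0, 0, 0, 0]
1 nonzero row, so rank(A) = 1.
A has 6 columns; by rank–nullity, nullity = 6 − 1 = 5.

5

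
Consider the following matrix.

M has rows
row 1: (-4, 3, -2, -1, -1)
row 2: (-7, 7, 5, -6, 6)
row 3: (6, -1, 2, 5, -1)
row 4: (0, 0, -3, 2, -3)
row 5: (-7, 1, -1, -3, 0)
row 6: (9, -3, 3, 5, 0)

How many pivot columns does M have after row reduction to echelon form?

4

Row reduce to echelon form.
R2 ← R2 − (7/4)·R1: [0, 7/4, 17/2, -17/4, 31/4]
R3 ← R3 + (3/2)·R1: [0, 7/2, -1, 7/2, -5/2]
R5 ← R5 − (7/4)·R1: [0, -17/4, 5/2, -5/4, 7/4]
R6 ← R6 + (9/4)·R1: [0, 15/4, -3/2, 11/4, -9/4]
R3 ← R3 − (2)·R2: [0, 0, -18, 12, -18]
R5 ← R5 + (17/7)·R2: [0, 0, 162/7, -81/7, 144/7]
R6 ← R6 − (15/7)·R2: [0, 0, -138/7, 83/7, -132/7]
R4 ← R4 − (1/6)·R3: [0, 0, 0, 0, 0]
R5 ← R5 + (9/7)·R3: [0, 0, 0, 27/7, -18/7]
R6 ← R6 − (23/21)·R3: [0, 0, 0, -9/7, 6/7]
Swap R4 ↔ R5
R6 ← R6 + (1/3)·R4: [0, 0, 0, 0, 0]
Echelon form has 4 nonzero rows, so rank(M) = 4.
Each nonzero row contributes one pivot column: 4 pivot columns.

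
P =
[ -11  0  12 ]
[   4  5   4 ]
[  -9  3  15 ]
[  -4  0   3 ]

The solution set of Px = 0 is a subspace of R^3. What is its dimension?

0

Row reduce to echelon form.
R2 ← R2 + (4/11)·R1: [0, 5, 92/11]
R3 ← R3 − (9/11)·R1: [0, 3, 57/11]
R4 ← R4 − (4/11)·R1: [0, 0, -15/11]
R3 ← R3 − (3/5)·R2: [0, 0, 9/55]
R4 ← R4 + (25/3)·R3: [0, 0, 0]
3 nonzero rows, so rank(P) = 3.
P has 3 columns; by rank–nullity, nullity = 3 − 3 = 0.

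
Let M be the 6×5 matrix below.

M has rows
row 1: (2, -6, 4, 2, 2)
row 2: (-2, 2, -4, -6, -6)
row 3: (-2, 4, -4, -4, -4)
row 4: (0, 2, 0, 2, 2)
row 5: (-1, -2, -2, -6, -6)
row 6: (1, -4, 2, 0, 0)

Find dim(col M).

2

Row reduce to echelon form.
R2 ← R2 + R1: [0, -4, 0, -4, -4]
R3 ← R3 + R1: [0, -2, 0, -2, -2]
R5 ← R5 + (1/2)·R1: [0, -5, 0, -5, -5]
R6 ← R6 − (1/2)·R1: [0, -1, 0, -1, -1]
R3 ← R3 − (1/2)·R2: [0, 0, 0, 0, 0]
R4 ← R4 + (1/2)·R2: [0, 0, 0, 0, 0]
R5 ← R5 − (5/4)·R2: [0, 0, 0, 0, 0]
R6 ← R6 − (1/4)·R2: [0, 0, 0, 0, 0]
Echelon form has 2 nonzero rows, so rank(M) = 2.
The column space has dimension equal to the rank: 2.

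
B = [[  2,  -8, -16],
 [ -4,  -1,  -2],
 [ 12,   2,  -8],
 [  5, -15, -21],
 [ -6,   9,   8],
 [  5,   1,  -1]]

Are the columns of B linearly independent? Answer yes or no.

Row reduce B to echelon form.
R2 ← R2 + (2)·R1: [0, -17, -34]
R3 ← R3 − (6)·R1: [0, 50, 88]
R4 ← R4 − (5/2)·R1: [0, 5, 19]
R5 ← R5 + (3)·R1: [0, -15, -40]
R6 ← R6 − (5/2)·R1: [0, 21, 39]
R3 ← R3 + (50/17)·R2: [0, 0, -12]
R4 ← R4 + (5/17)·R2: [0, 0, 9]
R5 ← R5 − (15/17)·R2: [0, 0, -10]
R6 ← R6 + (21/17)·R2: [0, 0, -3]
R4 ← R4 + (3/4)·R3: [0, 0, 0]
R5 ← R5 − (5/6)·R3: [0, 0, 0]
R6 ← R6 − (1/4)·R3: [0, 0, 0]
3 pivots among 3 columns.
Every column is a pivot column, so the columns are linearly independent.

yes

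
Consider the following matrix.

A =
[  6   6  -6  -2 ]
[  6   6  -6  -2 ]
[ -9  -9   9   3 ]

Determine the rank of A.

1

Row reduce to echelon form.
R2 ← R2 − R1: [0, 0, 0, 0]
R3 ← R3 + (3/2)·R1: [0, 0, 0, 0]
Echelon form has 1 nonzero row, so rank(A) = 1.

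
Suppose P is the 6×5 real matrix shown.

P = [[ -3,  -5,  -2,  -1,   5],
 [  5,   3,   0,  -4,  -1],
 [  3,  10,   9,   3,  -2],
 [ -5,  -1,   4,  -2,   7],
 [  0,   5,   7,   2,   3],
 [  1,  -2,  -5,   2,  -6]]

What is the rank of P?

5

Row reduce to echelon form.
R2 ← R2 + (5/3)·R1: [0, -16/3, -10/3, -17/3, 22/3]
R3 ← R3 + R1: [0, 5, 7, 2, 3]
R4 ← R4 − (5/3)·R1: [0, 22/3, 22/3, -1/3, -4/3]
R6 ← R6 + (1/3)·R1: [0, -11/3, -17/3, 5/3, -13/3]
R3 ← R3 + (15/16)·R2: [0, 0, 31/8, -53/16, 79/8]
R4 ← R4 + (11/8)·R2: [0, 0, 11/4, -65/8, 35/4]
R5 ← R5 + (15/16)·R2: [0, 0, 31/8, -53/16, 79/8]
R6 ← R6 − (11/16)·R2: [0, 0, -27/8, 89/16, -75/8]
R4 ← R4 − (22/31)·R3: [0, 0, 0, -179/31, 54/31]
R5 ← R5 − R3: [0, 0, 0, 0, 0]
R6 ← R6 + (27/31)·R3: [0, 0, 0, 83/31, -24/31]
R6 ← R6 + (83/179)·R4: [0, 0, 0, 0, 6/179]
Swap R5 ↔ R6
Echelon form has 5 nonzero rows, so rank(P) = 5.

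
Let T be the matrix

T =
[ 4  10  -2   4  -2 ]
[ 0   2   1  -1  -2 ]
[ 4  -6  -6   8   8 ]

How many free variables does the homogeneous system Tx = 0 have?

Row reduce to echelon form.
R3 ← R3 − R1: [0, -16, -4, 4, 10]
R3 ← R3 + (8)·R2: [0, 0, 4, -4, -6]
3 nonzero rows, so rank(T) = 3.
T has 5 columns; by rank–nullity, nullity = 5 − 3 = 2.

2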